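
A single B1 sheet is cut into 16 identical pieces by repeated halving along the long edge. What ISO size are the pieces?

16 = 2^4, so 4 halving steps.
B1 → B2 → … → B5 after 4 steps.

B5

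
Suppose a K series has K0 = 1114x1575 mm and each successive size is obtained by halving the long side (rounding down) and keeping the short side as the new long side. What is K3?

393 × 557 mm

K1 = 787 × 1114 mm (from K0 by 1 halving).
K2: ⌊1114/2⌋ × 787 = 557 × 787 mm
K3: ⌊787/2⌋ × 557 = 393 × 557 mm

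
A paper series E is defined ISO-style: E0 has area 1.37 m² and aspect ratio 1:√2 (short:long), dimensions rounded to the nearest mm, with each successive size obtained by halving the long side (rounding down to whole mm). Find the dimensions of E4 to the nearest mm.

Let E0's short side be w mm. w · w√2 = 1.37 m² = 1,370,000 mm², so w ≈ 984.2 mm and w√2 ≈ 1391.9 mm → E0 = 984 × 1392 mm.
E1: ⌊1392/2⌋ × 984 = 696 × 984 mm
E2: ⌊984/2⌋ × 696 = 492 × 696 mm
E3: ⌊696/2⌋ × 492 = 348 × 492 mm
E4: ⌊492/2⌋ × 348 = 246 × 348 mm

246 × 348 mm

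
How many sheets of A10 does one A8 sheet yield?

4

A8 = 52 × 74 mm; A10 = 26 × 37 mm.
Each halving step doubles the count; 2 steps from A8 to A10.
2^2 = 4.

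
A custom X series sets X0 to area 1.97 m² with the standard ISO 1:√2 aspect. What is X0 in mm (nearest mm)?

Let the short side be w mm. Then w · w√2 = 1.97 m² = 1,970,000 mm².
w² = 1,970,000/√2, so w ≈ 1180.3 mm; long side = w√2 ≈ 1669.1 mm.

1180 × 1669 mm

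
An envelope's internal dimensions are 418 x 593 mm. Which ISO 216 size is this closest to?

Aspect ratio 593/418 ≈ 1.419 — close to the ISO √2 ≈ 1.414.
In the A-series (A0 area = 1 m²): A2 = 420 × 594 mm.
Off by 3 mm total — nearest standard size.

A2 (420 × 594 mm)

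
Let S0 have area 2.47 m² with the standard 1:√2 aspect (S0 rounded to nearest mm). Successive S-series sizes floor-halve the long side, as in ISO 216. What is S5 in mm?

Let S0's short side be w mm. w · w√2 = 2.47 m² = 2,470,000 mm², so w ≈ 1321.6 mm and w√2 ≈ 1869.0 mm → S0 = 1322 × 1869 mm.
S1: ⌊1869/2⌋ × 1322 = 934 × 1322 mm
S2: ⌊1322/2⌋ × 934 = 661 × 934 mm
S3: ⌊934/2⌋ × 661 = 467 × 661 mm
S4: ⌊661/2⌋ × 467 = 330 × 467 mm
S5: ⌊467/2⌋ × 330 = 233 × 330 mm

233 × 330 mm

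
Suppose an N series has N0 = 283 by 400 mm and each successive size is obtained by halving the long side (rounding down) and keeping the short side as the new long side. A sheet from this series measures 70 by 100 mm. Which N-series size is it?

N4

N0: 283 × 400 mm
N1: 200 × 283 mm
N2: 141 × 200 mm
N3: 100 × 141 mm
N4: 70 × 100 mm
N5: 50 × 70 mm
→ matches N4.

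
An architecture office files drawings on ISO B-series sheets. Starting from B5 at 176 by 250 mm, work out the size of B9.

B6: ⌊250/2⌋ × 176 = 125 × 176 mm
B7: ⌊176/2⌋ × 125 = 88 × 125 mm
B8: ⌊125/2⌋ × 88 = 62 × 88 mm
B9: ⌊88/2⌋ × 62 = 44 × 62 mm

44 × 62 mm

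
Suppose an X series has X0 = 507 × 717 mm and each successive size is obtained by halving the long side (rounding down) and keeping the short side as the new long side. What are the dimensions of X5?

X1: ⌊717/2⌋ × 507 = 358 × 507 mm
X2: ⌊507/2⌋ × 358 = 253 × 358 mm
X3: ⌊358/2⌋ × 253 = 179 × 253 mm
X4: ⌊253/2⌋ × 179 = 126 × 179 mm
X5: ⌊179/2⌋ × 126 = 89 × 126 mm

89 × 126 mm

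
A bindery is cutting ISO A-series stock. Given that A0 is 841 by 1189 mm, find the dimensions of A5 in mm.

A1: ⌊1189/2⌋ × 841 = 594 × 841 mm
A2: ⌊841/2⌋ × 594 = 420 × 594 mm
A3: ⌊594/2⌋ × 420 = 297 × 420 mm
A4: ⌊420/2⌋ × 297 = 210 × 297 mm
A5: ⌊297/2⌋ × 210 = 148 × 210 mm

148 × 210 mm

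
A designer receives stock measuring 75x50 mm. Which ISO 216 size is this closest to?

Aspect ratio 75/50 ≈ 1.500 (ISO target is √2 ≈ 1.414).
In the A-series (A0 area = 1 m²): A8 = 52 × 74 mm.
Off by 3 mm total — nearest standard size.

A8 (52 × 74 mm)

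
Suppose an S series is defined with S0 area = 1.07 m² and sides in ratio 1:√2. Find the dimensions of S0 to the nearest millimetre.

870 × 1230 mm

Let the short side be w mm. Then w · w√2 = 1.07 m² = 1,070,000 mm².
w² = 1,070,000/√2, so w ≈ 869.8 mm; long side = w√2 ≈ 1230.1 mm.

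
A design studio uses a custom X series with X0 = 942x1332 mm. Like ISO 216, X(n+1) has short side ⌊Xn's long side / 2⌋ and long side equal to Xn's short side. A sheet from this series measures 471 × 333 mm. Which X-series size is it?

X0: 942 × 1332 mm
X1: 666 × 942 mm
X2: 471 × 666 mm
X3: 333 × 471 mm
X4: 235 × 333 mm
→ matches X3.

X3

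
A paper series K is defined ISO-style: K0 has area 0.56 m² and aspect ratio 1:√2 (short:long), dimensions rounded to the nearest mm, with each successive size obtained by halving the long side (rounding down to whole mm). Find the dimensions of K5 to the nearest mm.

111 × 157 mm

Let K0's short side be w mm. w · w√2 = 0.56 m² = 560,000 mm², so w ≈ 629.3 mm and w√2 ≈ 889.9 mm → K0 = 629 × 890 mm.
K1: ⌊890/2⌋ × 629 = 445 × 629 mm
K2: ⌊629/2⌋ × 445 = 314 × 445 mm
K3: ⌊445/2⌋ × 314 = 222 × 314 mm
K4: ⌊314/2⌋ × 222 = 157 × 222 mm
K5: ⌊222/2⌋ × 157 = 111 × 157 mm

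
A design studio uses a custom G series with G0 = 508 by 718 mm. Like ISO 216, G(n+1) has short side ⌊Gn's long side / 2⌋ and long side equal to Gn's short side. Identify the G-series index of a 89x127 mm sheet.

G5

G0: 508 × 718 mm
G1: 359 × 508 mm
G2: 254 × 359 mm
G3: 179 × 254 mm
G4: 127 × 179 mm
G5: 89 × 127 mm
G6: 63 × 89 mm
→ matches G5.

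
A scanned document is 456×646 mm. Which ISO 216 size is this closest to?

C2 (458 × 648 mm)

Aspect ratio 646/456 ≈ 1.417 — close to the ISO √2 ≈ 1.414.
In the C-series (envelope sizes, between A and B): C2 = 458 × 648 mm.
Off by 4 mm total — nearest standard size.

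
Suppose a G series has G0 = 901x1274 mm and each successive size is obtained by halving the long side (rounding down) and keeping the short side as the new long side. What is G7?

79 × 112 mm

G1 = 637 × 901 mm (from G0 by 1 halving).
G2: ⌊901/2⌋ × 637 = 450 × 637 mm
G3: ⌊637/2⌋ × 450 = 318 × 450 mm
G4: ⌊450/2⌋ × 318 = 225 × 318 mm
G5: ⌊318/2⌋ × 225 = 159 × 225 mm
G6: ⌊225/2⌋ × 159 = 112 × 159 mm
G7: ⌊159/2⌋ × 112 = 79 × 112 mm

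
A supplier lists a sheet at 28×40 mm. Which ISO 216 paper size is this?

C10 (28 × 40 mm)

Aspect ratio 40/28 ≈ 1.429 — close to the ISO √2 ≈ 1.414.
In the C-series (envelope sizes, between A and B): C10 = 28 × 40 mm.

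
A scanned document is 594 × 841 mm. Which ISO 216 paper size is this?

Aspect ratio 841/594 ≈ 1.416 — close to the ISO √2 ≈ 1.414.
In the A-series (A0 area = 1 m²): A1 = 594 × 841 mm.

A1 (594 × 841 mm)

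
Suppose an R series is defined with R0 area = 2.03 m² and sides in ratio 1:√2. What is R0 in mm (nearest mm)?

1198 × 1694 mm

Let the short side be w mm. Then w · w√2 = 2.03 m² = 2,030,000 mm².
w² = 2,030,000/√2, so w ≈ 1198.1 mm; long side = w√2 ≈ 1694.4 mm.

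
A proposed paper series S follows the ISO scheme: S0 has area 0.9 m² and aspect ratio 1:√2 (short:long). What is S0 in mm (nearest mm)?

798 × 1128 mm

Let the short side be w mm. Then w · w√2 = 0.9 m² = 900,000 mm².
w² = 900,000/√2, so w ≈ 797.7 mm; long side = w√2 ≈ 1128.2 mm.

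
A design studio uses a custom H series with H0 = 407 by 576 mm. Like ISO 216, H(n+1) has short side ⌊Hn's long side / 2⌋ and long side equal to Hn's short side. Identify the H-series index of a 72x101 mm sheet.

H0: 407 × 576 mm
H1: 288 × 407 mm
H2: 203 × 288 mm
H3: 144 × 203 mm
H4: 101 × 144 mm
H5: 72 × 101 mm
H6: 50 × 72 mm
→ matches H5.

H5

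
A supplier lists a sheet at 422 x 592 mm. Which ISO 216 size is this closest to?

Aspect ratio 592/422 ≈ 1.403 — close to the ISO √2 ≈ 1.414.
In the A-series (A0 area = 1 m²): A2 = 420 × 594 mm.
Off by 4 mm total — nearest standard size.

A2 (420 × 594 mm)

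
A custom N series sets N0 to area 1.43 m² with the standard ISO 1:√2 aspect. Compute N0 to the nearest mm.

Let the short side be w mm. Then w · w√2 = 1.43 m² = 1,430,000 mm².
w² = 1,430,000/√2, so w ≈ 1005.6 mm; long side = w√2 ≈ 1422.1 mm.

1006 × 1422 mm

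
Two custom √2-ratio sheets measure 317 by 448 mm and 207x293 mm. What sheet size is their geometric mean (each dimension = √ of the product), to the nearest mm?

Short side: √(317 · 207) = √65619 ≈ 256.2 → 256 mm
Long side: √(448 · 293) = √131264 ≈ 362.3 → 362 mm

256 × 362 mm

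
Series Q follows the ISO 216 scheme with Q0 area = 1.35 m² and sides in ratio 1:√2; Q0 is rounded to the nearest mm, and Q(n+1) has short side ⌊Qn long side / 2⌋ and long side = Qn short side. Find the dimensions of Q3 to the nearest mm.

Let Q0's short side be w mm. w · w√2 = 1.35 m² = 1,350,000 mm², so w ≈ 977.0 mm and w√2 ≈ 1381.7 mm → Q0 = 977 × 1382 mm.
Q1: ⌊1382/2⌋ × 977 = 691 × 977 mm
Q2: ⌊977/2⌋ × 691 = 488 × 691 mm
Q3: ⌊691/2⌋ × 488 = 345 × 488 mm

345 × 488 mm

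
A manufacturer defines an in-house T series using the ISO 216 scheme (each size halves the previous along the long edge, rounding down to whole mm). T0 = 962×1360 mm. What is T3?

T1: ⌊1360/2⌋ × 962 = 680 × 962 mm
T2: ⌊962/2⌋ × 680 = 481 × 680 mm
T3: ⌊680/2⌋ × 481 = 340 × 481 mm

340 × 481 mm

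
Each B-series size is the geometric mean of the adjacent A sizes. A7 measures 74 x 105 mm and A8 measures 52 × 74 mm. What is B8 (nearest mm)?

62 × 88 mm

Short side: √(74 · 52) = √3848 ≈ 62.0 → 62 mm
Long side: √(105 · 74) = √7770 ≈ 88.1 → 88 mm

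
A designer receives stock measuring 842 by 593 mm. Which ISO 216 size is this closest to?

A1 (594 × 841 mm)

Aspect ratio 842/593 ≈ 1.420 — close to the ISO √2 ≈ 1.414.
In the A-series (A0 area = 1 m²): A1 = 594 × 841 mm.
Off by 2 mm total — nearest standard size.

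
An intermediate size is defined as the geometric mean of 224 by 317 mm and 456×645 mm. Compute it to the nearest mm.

320 × 452 mm

Short side: √(224 · 456) = √102144 ≈ 319.6 → 320 mm
Long side: √(317 · 645) = √204465 ≈ 452.2 → 452 mm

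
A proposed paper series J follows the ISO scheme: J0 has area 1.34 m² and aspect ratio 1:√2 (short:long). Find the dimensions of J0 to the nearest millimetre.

Let the short side be w mm. Then w · w√2 = 1.34 m² = 1,340,000 mm².
w² = 1,340,000/√2, so w ≈ 973.4 mm; long side = w√2 ≈ 1376.6 mm.

973 × 1377 mm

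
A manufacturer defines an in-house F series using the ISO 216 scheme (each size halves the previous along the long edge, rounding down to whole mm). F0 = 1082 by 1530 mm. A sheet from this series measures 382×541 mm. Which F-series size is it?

F0: 1082 × 1530 mm
F1: 765 × 1082 mm
F2: 541 × 765 mm
F3: 382 × 541 mm
F4: 270 × 382 mm
→ matches F3.

F3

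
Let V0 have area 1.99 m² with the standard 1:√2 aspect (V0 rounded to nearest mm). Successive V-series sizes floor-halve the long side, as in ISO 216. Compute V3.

Let V0's short side be w mm. w · w√2 = 1.99 m² = 1,990,000 mm², so w ≈ 1186.2 mm and w√2 ≈ 1677.6 mm → V0 = 1186 × 1678 mm.
V1: ⌊1678/2⌋ × 1186 = 839 × 1186 mm
V2: ⌊1186/2⌋ × 839 = 593 × 839 mm
V3: ⌊839/2⌋ × 593 = 419 × 593 mm

419 × 593 mm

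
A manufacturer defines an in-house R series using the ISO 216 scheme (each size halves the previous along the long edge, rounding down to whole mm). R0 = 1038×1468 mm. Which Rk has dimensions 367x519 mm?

R3

R0: 1038 × 1468 mm
R1: 734 × 1038 mm
R2: 519 × 734 mm
R3: 367 × 519 mm
R4: 259 × 367 mm
→ matches R3.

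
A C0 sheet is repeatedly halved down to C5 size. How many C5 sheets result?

C0 = 917 × 1297 mm; C5 = 162 × 229 mm.
Each halving step doubles the count; 5 steps from C0 to C5.
2^5 = 32.

32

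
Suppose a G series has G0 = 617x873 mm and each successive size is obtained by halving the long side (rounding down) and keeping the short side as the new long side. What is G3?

218 × 308 mm

G1: ⌊873/2⌋ × 617 = 436 × 617 mm
G2: ⌊617/2⌋ × 436 = 308 × 436 mm
G3: ⌊436/2⌋ × 308 = 218 × 308 mm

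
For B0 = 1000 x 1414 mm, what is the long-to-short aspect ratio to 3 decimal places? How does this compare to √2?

1.414

1414 / 1000 = 1.414
Matches √2 ≈ 1.414 — the ISO 216 defining ratio.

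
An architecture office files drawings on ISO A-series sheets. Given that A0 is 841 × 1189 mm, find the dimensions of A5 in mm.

A1: ⌊1189/2⌋ × 841 = 594 × 841 mm
A2: ⌊841/2⌋ × 594 = 420 × 594 mm
A3: ⌊594/2⌋ × 420 = 297 × 420 mm
A4: ⌊420/2⌋ × 297 = 210 × 297 mm
A5: ⌊297/2⌋ × 210 = 148 × 210 mm

148 × 210 mm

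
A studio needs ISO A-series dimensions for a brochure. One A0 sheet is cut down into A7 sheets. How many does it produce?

128

Each ISO step halves the sheet: 1 × A0 → 2 × A1 → 4 × A2 → 8 × A3 → …
From A0 to A7 is 7 halving steps: 2^7 = 128.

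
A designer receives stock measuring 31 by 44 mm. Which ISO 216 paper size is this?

Aspect ratio 44/31 ≈ 1.419 — close to the ISO √2 ≈ 1.414.
In the B-series (B0 = 1000 × 1414 mm): B10 = 31 × 44 mm.

B10 (31 × 44 mm)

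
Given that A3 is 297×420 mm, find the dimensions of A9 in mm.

A4: ⌊420/2⌋ × 297 = 210 × 297 mm
A5: ⌊297/2⌋ × 210 = 148 × 210 mm
A6: ⌊210/2⌋ × 148 = 105 × 148 mm
A7: ⌊148/2⌋ × 105 = 74 × 105 mm
A8: ⌊105/2⌋ × 74 = 52 × 74 mm
A9: ⌊74/2⌋ × 52 = 37 × 52 mm

37 × 52 mm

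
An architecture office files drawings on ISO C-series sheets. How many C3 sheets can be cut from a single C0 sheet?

C0 = 917 × 1297 mm; C3 = 324 × 458 mm.
Each halving step doubles the count; 3 steps from C0 to C3.
2^3 = 8.

8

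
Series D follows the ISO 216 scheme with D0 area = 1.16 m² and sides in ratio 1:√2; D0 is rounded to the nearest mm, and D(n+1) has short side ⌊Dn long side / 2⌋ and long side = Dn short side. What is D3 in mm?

320 × 453 mm

Let D0's short side be w mm. w · w√2 = 1.16 m² = 1,160,000 mm², so w ≈ 905.7 mm and w√2 ≈ 1280.8 mm → D0 = 906 × 1281 mm.
D1: ⌊1281/2⌋ × 906 = 640 × 906 mm
D2: ⌊906/2⌋ × 640 = 453 × 640 mm
D3: ⌊640/2⌋ × 453 = 320 × 453 mm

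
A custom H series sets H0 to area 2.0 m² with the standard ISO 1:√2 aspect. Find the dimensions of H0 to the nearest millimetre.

1189 × 1682 mm

Let the short side be w mm. Then w · w√2 = 2.0 m² = 2,000,000 mm².
w² = 2,000,000/√2, so w ≈ 1189.2 mm; long side = w√2 ≈ 1681.8 mm.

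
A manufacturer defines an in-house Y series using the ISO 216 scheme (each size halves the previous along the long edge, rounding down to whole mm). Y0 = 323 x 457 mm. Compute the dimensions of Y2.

Y1: ⌊457/2⌋ × 323 = 228 × 323 mm
Y2: ⌊323/2⌋ × 228 = 161 × 228 mm

161 × 228 mm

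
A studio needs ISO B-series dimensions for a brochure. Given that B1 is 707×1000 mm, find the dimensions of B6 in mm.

125 × 176 mm

B2: ⌊1000/2⌋ × 707 = 500 × 707 mm
B3: ⌊707/2⌋ × 500 = 353 × 500 mm
B4: ⌊500/2⌋ × 353 = 250 × 353 mm
B5: ⌊353/2⌋ × 250 = 176 × 250 mm
B6: ⌊250/2⌋ × 176 = 125 × 176 mm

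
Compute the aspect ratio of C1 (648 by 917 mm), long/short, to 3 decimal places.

1.415

917 / 648 = 1.415
Matches √2 ≈ 1.414 — the ISO 216 defining ratio.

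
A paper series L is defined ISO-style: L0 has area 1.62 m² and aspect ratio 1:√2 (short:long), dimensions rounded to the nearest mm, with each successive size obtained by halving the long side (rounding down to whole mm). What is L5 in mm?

Let L0's short side be w mm. w · w√2 = 1.62 m² = 1,620,000 mm², so w ≈ 1070.3 mm and w√2 ≈ 1513.6 mm → L0 = 1070 × 1514 mm.
L1: ⌊1514/2⌋ × 1070 = 757 × 1070 mm
L2: ⌊1070/2⌋ × 757 = 535 × 757 mm
L3: ⌊757/2⌋ × 535 = 378 × 535 mm
L4: ⌊535/2⌋ × 378 = 267 × 378 mm
L5: ⌊378/2⌋ × 267 = 189 × 267 mm

189 × 267 mm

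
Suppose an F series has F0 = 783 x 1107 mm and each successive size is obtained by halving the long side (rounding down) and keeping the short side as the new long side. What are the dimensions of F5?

138 × 195 mm

F1: ⌊1107/2⌋ × 783 = 553 × 783 mm
F2: ⌊783/2⌋ × 553 = 391 × 553 mm
F3: ⌊553/2⌋ × 391 = 276 × 391 mm
F4: ⌊391/2⌋ × 276 = 195 × 276 mm
F5: ⌊276/2⌋ × 195 = 138 × 195 mm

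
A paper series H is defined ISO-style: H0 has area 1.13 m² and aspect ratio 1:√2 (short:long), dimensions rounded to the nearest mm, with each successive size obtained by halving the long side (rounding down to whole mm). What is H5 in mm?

Let H0's short side be w mm. w · w√2 = 1.13 m² = 1,130,000 mm², so w ≈ 893.9 mm and w√2 ≈ 1264.1 mm → H0 = 894 × 1264 mm.
H1: ⌊1264/2⌋ × 894 = 632 × 894 mm
H2: ⌊894/2⌋ × 632 = 447 × 632 mm
H3: ⌊632/2⌋ × 447 = 316 × 447 mm
H4: ⌊447/2⌋ × 316 = 223 × 316 mm
H5: ⌊316/2⌋ × 223 = 158 × 223 mm

158 × 223 mm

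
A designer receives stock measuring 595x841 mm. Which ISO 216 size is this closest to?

Aspect ratio 841/595 ≈ 1.413 — close to the ISO √2 ≈ 1.414.
In the A-series (A0 area = 1 m²): A1 = 594 × 841 mm.
Off by 1 mm total — nearest standard size.

A1 (594 × 841 mm)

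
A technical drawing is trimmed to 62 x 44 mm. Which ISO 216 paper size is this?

B9 (44 × 62 mm)

Aspect ratio 62/44 ≈ 1.409 — close to the ISO √2 ≈ 1.414.
In the B-series (B0 = 1000 × 1414 mm): B9 = 44 × 62 mm.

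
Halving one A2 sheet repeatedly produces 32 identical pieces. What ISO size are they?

A7

32 = 2^5, so 5 halving steps.
A2 → A3 → … → A7 after 5 steps.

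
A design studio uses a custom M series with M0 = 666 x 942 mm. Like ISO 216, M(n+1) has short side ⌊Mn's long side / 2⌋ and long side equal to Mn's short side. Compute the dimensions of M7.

M1 = 471 × 666 mm (from M0 by 1 halving).
M2: ⌊666/2⌋ × 471 = 333 × 471 mm
M3: ⌊471/2⌋ × 333 = 235 × 333 mm
M4: ⌊333/2⌋ × 235 = 166 × 235 mm
M5: ⌊235/2⌋ × 166 = 117 × 166 mm
M6: ⌊166/2⌋ × 117 = 83 × 117 mm
M7: ⌊117/2⌋ × 83 = 58 × 83 mm

58 × 83 mm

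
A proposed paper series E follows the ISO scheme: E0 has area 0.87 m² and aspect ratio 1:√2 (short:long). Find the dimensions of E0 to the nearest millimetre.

784 × 1109 mm

Let the short side be w mm. Then w · w√2 = 0.87 m² = 870,000 mm².
w² = 870,000/√2, so w ≈ 784.3 mm; long side = w√2 ≈ 1109.2 mm.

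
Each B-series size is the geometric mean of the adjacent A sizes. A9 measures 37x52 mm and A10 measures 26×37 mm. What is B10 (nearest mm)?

31 × 44 mm

Short side: √(37 · 26) = √962 ≈ 31.0 → 31 mm
Long side: √(52 · 37) = √1924 ≈ 43.9 → 44 mm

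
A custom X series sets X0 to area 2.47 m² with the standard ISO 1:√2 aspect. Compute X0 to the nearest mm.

Let the short side be w mm. Then w · w√2 = 2.47 m² = 2,470,000 mm².
w² = 2,470,000/√2, so w ≈ 1321.6 mm; long side = w√2 ≈ 1869.0 mm.

1322 × 1869 mm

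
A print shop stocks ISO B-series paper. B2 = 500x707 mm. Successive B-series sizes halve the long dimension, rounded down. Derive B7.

B3: ⌊707/2⌋ × 500 = 353 × 500 mm
B4: ⌊500/2⌋ × 353 = 250 × 353 mm
B5: ⌊353/2⌋ × 250 = 176 × 250 mm
B6: ⌊250/2⌋ × 176 = 125 × 176 mm
B7: ⌊176/2⌋ × 125 = 88 × 125 mm

88 × 125 mm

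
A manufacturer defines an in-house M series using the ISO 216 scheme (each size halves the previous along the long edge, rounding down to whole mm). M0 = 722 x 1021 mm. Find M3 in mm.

M1: ⌊1021/2⌋ × 722 = 510 × 722 mm
M2: ⌊722/2⌋ × 510 = 361 × 510 mm
M3: ⌊510/2⌋ × 361 = 255 × 361 mm

255 × 361 mm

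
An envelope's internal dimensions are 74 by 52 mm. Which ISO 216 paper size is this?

A8 (52 × 74 mm)

Aspect ratio 74/52 ≈ 1.423 — close to the ISO √2 ≈ 1.414.
In the A-series (A0 area = 1 m²): A8 = 52 × 74 mm.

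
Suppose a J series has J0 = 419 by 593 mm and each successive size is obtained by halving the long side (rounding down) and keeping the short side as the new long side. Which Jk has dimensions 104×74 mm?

J5

J0: 419 × 593 mm
J1: 296 × 419 mm
J2: 209 × 296 mm
J3: 148 × 209 mm
J4: 104 × 148 mm
J5: 74 × 104 mm
J6: 52 × 74 mm
→ matches J5.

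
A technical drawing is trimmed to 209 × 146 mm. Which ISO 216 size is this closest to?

A5 (148 × 210 mm)

Aspect ratio 209/146 ≈ 1.432 (ISO target is √2 ≈ 1.414).
In the A-series (A0 area = 1 m²): A5 = 148 × 210 mm.
Off by 3 mm total — nearest standard size.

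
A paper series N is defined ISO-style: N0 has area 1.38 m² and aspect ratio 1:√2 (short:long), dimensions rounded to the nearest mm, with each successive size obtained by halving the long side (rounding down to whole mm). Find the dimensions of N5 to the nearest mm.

Let N0's short side be w mm. w · w√2 = 1.38 m² = 1,380,000 mm², so w ≈ 987.8 mm and w√2 ≈ 1397.0 mm → N0 = 988 × 1397 mm.
N1: ⌊1397/2⌋ × 988 = 698 × 988 mm
N2: ⌊988/2⌋ × 698 = 494 × 698 mm
N3: ⌊698/2⌋ × 494 = 349 × 494 mm
N4: ⌊494/2⌋ × 349 = 247 × 349 mm
N5: ⌊349/2⌋ × 247 = 174 × 247 mm

174 × 247 mm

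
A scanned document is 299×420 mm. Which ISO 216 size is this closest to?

Aspect ratio 420/299 ≈ 1.405 — close to the ISO √2 ≈ 1.414.
In the A-series (A0 area = 1 m²): A3 = 297 × 420 mm.
Off by 2 mm total — nearest standard size.

A3 (297 × 420 mm)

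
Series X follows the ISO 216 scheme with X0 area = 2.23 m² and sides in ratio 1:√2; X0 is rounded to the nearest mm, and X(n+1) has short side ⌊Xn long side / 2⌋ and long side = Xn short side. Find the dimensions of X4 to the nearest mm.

Let X0's short side be w mm. w · w√2 = 2.23 m² = 2,230,000 mm², so w ≈ 1255.7 mm and w√2 ≈ 1775.9 mm → X0 = 1256 × 1776 mm.
X1: ⌊1776/2⌋ × 1256 = 888 × 1256 mm
X2: ⌊1256/2⌋ × 888 = 628 × 888 mm
X3: ⌊888/2⌋ × 628 = 444 × 628 mm
X4: ⌊628/2⌋ × 444 = 314 × 444 mm

314 × 444 mm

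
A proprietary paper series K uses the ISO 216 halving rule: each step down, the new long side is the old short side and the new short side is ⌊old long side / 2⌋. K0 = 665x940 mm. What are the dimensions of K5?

117 × 166 mm

K1: ⌊940/2⌋ × 665 = 470 × 665 mm
K2: ⌊665/2⌋ × 470 = 332 × 470 mm
K3: ⌊470/2⌋ × 332 = 235 × 332 mm
K4: ⌊332/2⌋ × 235 = 166 × 235 mm
K5: ⌊235/2⌋ × 166 = 117 × 166 mm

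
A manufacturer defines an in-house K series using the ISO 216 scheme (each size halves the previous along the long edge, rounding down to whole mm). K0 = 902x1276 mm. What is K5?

K1: ⌊1276/2⌋ × 902 = 638 × 902 mm
K2: ⌊902/2⌋ × 638 = 451 × 638 mm
K3: ⌊638/2⌋ × 451 = 319 × 451 mm
K4: ⌊451/2⌋ × 319 = 225 × 319 mm
K5: ⌊319/2⌋ × 225 = 159 × 225 mm

159 × 225 mm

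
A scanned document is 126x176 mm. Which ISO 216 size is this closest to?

B6 (125 × 176 mm)

Aspect ratio 176/126 ≈ 1.397 (ISO target is √2 ≈ 1.414).
In the B-series (B0 = 1000 × 1414 mm): B6 = 125 × 176 mm.
Off by 1 mm total — nearest standard size.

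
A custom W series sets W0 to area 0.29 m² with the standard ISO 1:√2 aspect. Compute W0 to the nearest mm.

453 × 640 mm

Let the short side be w mm. Then w · w√2 = 0.29 m² = 290,000 mm².
w² = 290,000/√2, so w ≈ 452.8 mm; long side = w√2 ≈ 640.4 mm.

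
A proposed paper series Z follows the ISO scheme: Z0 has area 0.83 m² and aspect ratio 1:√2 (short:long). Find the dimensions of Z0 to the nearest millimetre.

Let the short side be w mm. Then w · w√2 = 0.83 m² = 830,000 mm².
w² = 830,000/√2, so w ≈ 766.1 mm; long side = w√2 ≈ 1083.4 mm.

766 × 1083 mm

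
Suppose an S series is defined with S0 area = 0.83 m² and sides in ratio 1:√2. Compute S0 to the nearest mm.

766 × 1083 mm

Let the short side be w mm. Then w · w√2 = 0.83 m² = 830,000 mm².
w² = 830,000/√2, so w ≈ 766.1 mm; long side = w√2 ≈ 1083.4 mm.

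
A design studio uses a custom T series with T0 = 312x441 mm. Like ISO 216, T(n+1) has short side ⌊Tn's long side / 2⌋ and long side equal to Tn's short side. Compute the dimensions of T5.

55 × 78 mm

T1 = 220 × 312 mm (from T0 by 1 halving).
T2: ⌊312/2⌋ × 220 = 156 × 220 mm
T3: ⌊220/2⌋ × 156 = 110 × 156 mm
T4: ⌊156/2⌋ × 110 = 78 × 110 mm
T5: ⌊110/2⌋ × 78 = 55 × 78 mm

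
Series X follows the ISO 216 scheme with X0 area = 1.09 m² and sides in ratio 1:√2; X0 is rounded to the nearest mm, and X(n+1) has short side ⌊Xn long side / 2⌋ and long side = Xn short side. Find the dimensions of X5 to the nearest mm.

155 × 219 mm

Let X0's short side be w mm. w · w√2 = 1.09 m² = 1,090,000 mm², so w ≈ 877.9 mm and w√2 ≈ 1241.6 mm → X0 = 878 × 1242 mm.
X1: ⌊1242/2⌋ × 878 = 621 × 878 mm
X2: ⌊878/2⌋ × 621 = 439 × 621 mm
X3: ⌊621/2⌋ × 439 = 310 × 439 mm
X4: ⌊439/2⌋ × 310 = 219 × 310 mm
X5: ⌊310/2⌋ × 219 = 155 × 219 mm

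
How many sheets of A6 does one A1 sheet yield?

Each ISO step halves the sheet: 1 × A1 → 2 × A2 → 4 × A3 → 8 × A4 → …
From A1 to A6 is 5 halving steps: 2^5 = 32.

32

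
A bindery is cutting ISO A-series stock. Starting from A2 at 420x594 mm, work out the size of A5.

148 × 210 mm

A3: ⌊594/2⌋ × 420 = 297 × 420 mm
A4: ⌊420/2⌋ × 297 = 210 × 297 mm
A5: ⌊297/2⌋ × 210 = 148 × 210 mm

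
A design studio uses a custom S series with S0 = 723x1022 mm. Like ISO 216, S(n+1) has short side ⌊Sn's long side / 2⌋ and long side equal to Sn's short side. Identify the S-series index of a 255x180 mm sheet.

S4

S0: 723 × 1022 mm
S1: 511 × 723 mm
S2: 361 × 511 mm
S3: 255 × 361 mm
S4: 180 × 255 mm
S5: 127 × 180 mm
→ matches S4.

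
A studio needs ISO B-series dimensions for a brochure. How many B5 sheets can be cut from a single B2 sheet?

Each ISO step halves the sheet: 1 × B2 → 2 × B3 → 4 × B4 → 8 × B5
From B2 to B5 is 3 halving steps: 2^3 = 8.

8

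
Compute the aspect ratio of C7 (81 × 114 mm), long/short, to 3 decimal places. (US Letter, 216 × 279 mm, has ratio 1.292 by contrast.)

1.407

114 / 81 = 1.407
ISO 216 targets √2 ≈ 1.414; the -0.007 deviation is from mm rounding.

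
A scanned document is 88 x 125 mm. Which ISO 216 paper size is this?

Aspect ratio 125/88 ≈ 1.420 — close to the ISO √2 ≈ 1.414.
In the B-series (B0 = 1000 × 1414 mm): B7 = 88 × 125 mm.

B7 (88 × 125 mm)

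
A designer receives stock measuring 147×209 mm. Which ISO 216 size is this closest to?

A5 (148 × 210 mm)

Aspect ratio 209/147 ≈ 1.422 — close to the ISO √2 ≈ 1.414.
In the A-series (A0 area = 1 m²): A5 = 148 × 210 mm.
Off by 2 mm total — nearest standard size.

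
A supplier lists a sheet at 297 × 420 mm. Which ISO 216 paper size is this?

A3 (297 × 420 mm)

Aspect ratio 420/297 ≈ 1.414 — close to the ISO √2 ≈ 1.414.
In the A-series (A0 area = 1 m²): A3 = 297 × 420 mm.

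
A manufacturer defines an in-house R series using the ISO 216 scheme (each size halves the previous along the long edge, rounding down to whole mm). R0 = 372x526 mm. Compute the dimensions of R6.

46 × 65 mm

R1 = 263 × 372 mm (from R0 by 1 halving).
R2: ⌊372/2⌋ × 263 = 186 × 263 mm
R3: ⌊263/2⌋ × 186 = 131 × 186 mm
R4: ⌊186/2⌋ × 131 = 93 × 131 mm
R5: ⌊131/2⌋ × 93 = 65 × 93 mm
R6: ⌊93/2⌋ × 65 = 46 × 65 mm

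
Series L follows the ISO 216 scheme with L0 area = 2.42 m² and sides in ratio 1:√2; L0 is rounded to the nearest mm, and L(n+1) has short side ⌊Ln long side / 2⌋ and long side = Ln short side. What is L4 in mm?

Let L0's short side be w mm. w · w√2 = 2.42 m² = 2,420,000 mm², so w ≈ 1308.1 mm and w√2 ≈ 1850.0 mm → L0 = 1308 × 1850 mm.
L1: ⌊1850/2⌋ × 1308 = 925 × 1308 mm
L2: ⌊1308/2⌋ × 925 = 654 × 925 mm
L3: ⌊925/2⌋ × 654 = 462 × 654 mm
L4: ⌊654/2⌋ × 462 = 327 × 462 mm

327 × 462 mm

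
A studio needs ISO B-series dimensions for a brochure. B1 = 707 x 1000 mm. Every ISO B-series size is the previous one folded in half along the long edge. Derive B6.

B2: ⌊1000/2⌋ × 707 = 500 × 707 mm
B3: ⌊707/2⌋ × 500 = 353 × 500 mm
B4: ⌊500/2⌋ × 353 = 250 × 353 mm
B5: ⌊353/2⌋ × 250 = 176 × 250 mm
B6: ⌊250/2⌋ × 176 = 125 × 176 mm

125 × 176 mm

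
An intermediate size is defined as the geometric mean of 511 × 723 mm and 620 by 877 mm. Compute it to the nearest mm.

563 × 796 mm

Short side: √(511 · 620) = √316820 ≈ 562.9 → 563 mm
Long side: √(723 · 877) = √634071 ≈ 796.3 → 796 mm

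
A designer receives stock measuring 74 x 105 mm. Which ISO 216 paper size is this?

Aspect ratio 105/74 ≈ 1.419 — close to the ISO √2 ≈ 1.414.
In the A-series (A0 area = 1 m²): A7 = 74 × 105 mm.

A7 (74 × 105 mm)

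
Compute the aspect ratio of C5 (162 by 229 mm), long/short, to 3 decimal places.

1.414

229 / 162 = 1.414
Matches √2 ≈ 1.414 — the ISO 216 defining ratio.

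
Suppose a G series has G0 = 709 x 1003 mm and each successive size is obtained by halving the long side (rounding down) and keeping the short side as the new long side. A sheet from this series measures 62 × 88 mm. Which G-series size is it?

G0: 709 × 1003 mm
G1: 501 × 709 mm
G2: 354 × 501 mm
G3: 250 × 354 mm
G4: 177 × 250 mm
G5: 125 × 177 mm
G6: 88 × 125 mm
G7: 62 × 88 mm
G8: 44 × 62 mm
→ matches G7.

G7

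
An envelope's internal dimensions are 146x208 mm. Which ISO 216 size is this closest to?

A5 (148 × 210 mm)

Aspect ratio 208/146 ≈ 1.425 — close to the ISO √2 ≈ 1.414.
In the A-series (A0 area = 1 m²): A5 = 148 × 210 mm.
Off by 4 mm total — nearest standard size.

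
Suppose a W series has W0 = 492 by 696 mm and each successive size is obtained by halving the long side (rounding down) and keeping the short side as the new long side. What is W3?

174 × 246 mm

W1: ⌊696/2⌋ × 492 = 348 × 492 mm
W2: ⌊492/2⌋ × 348 = 246 × 348 mm
W3: ⌊348/2⌋ × 246 = 174 × 246 mm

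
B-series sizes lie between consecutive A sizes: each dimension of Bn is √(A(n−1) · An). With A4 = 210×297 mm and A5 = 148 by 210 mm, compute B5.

Short side: √(210 · 148) = √31080 ≈ 176.3 → 176 mm
Long side: √(297 · 210) = √62370 ≈ 249.7 → 250 mm

176 × 250 mm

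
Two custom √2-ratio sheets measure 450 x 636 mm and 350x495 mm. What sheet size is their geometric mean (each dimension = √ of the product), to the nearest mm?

397 × 561 mm

Short side: √(450 · 350) = √157500 ≈ 396.9 → 397 mm
Long side: √(636 · 495) = √314820 ≈ 561.1 → 561 mm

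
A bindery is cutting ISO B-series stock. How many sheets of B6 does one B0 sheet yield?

B0 = 1000 × 1414 mm; B6 = 125 × 176 mm.
Each halving step doubles the count; 6 steps from B0 to B6.
2^6 = 64.

64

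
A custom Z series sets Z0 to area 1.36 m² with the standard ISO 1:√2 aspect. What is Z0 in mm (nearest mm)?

981 × 1387 mm

Let the short side be w mm. Then w · w√2 = 1.36 m² = 1,360,000 mm².
w² = 1,360,000/√2, so w ≈ 980.6 mm; long side = w√2 ≈ 1386.8 mm.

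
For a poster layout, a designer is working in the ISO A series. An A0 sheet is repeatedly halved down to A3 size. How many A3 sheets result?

8

Each ISO step halves the sheet: 1 × A0 → 2 × A1 → 4 × A2 → 8 × A3
From A0 to A3 is 3 halving steps: 2^3 = 8.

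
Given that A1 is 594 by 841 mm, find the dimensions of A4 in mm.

A2: ⌊841/2⌋ × 594 = 420 × 594 mm
A3: ⌊594/2⌋ × 420 = 297 × 420 mm
A4: ⌊420/2⌋ × 297 = 210 × 297 mm

210 × 297 mm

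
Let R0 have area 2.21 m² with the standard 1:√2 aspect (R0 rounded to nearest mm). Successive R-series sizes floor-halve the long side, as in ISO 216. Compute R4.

312 × 442 mm

Let R0's short side be w mm. w · w√2 = 2.21 m² = 2,210,000 mm², so w ≈ 1250.1 mm and w√2 ≈ 1767.9 mm → R0 = 1250 × 1768 mm.
R1: ⌊1768/2⌋ × 1250 = 884 × 1250 mm
R2: ⌊1250/2⌋ × 884 = 625 × 884 mm
R3: ⌊884/2⌋ × 625 = 442 × 625 mm
R4: ⌊625/2⌋ × 442 = 312 × 442 mm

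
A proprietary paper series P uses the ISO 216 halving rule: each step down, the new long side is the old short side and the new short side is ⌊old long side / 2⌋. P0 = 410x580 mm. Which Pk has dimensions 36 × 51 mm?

P7

P0: 410 × 580 mm
P1: 290 × 410 mm
P2: 205 × 290 mm
P3: 145 × 205 mm
P4: 102 × 145 mm
P5: 72 × 102 mm
P6: 51 × 72 mm
P7: 36 × 51 mm
P8: 25 × 36 mm
→ matches P7.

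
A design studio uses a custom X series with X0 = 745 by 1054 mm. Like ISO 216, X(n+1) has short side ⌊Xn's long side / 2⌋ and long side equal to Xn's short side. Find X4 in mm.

186 × 263 mm

X1 = 527 × 745 mm (from X0 by 1 halving).
X2: ⌊745/2⌋ × 527 = 372 × 527 mm
X3: ⌊527/2⌋ × 372 = 263 × 372 mm
X4: ⌊372/2⌋ × 263 = 186 × 263 mm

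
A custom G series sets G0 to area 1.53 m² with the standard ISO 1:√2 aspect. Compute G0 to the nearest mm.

1040 × 1471 mm

Let the short side be w mm. Then w · w√2 = 1.53 m² = 1,530,000 mm².
w² = 1,530,000/√2, so w ≈ 1040.1 mm; long side = w√2 ≈ 1471.0 mm.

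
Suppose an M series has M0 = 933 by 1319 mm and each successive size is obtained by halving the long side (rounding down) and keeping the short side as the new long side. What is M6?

116 × 164 mm

M1 = 659 × 933 mm (from M0 by 1 halving).
M2: ⌊933/2⌋ × 659 = 466 × 659 mm
M3: ⌊659/2⌋ × 466 = 329 × 466 mm
M4: ⌊466/2⌋ × 329 = 233 × 329 mm
M5: ⌊329/2⌋ × 233 = 164 × 233 mm
M6: ⌊233/2⌋ × 164 = 116 × 164 mm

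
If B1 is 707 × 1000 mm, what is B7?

88 × 125 mm

B2: ⌊1000/2⌋ × 707 = 500 × 707 mm
B3: ⌊707/2⌋ × 500 = 353 × 500 mm
B4: ⌊500/2⌋ × 353 = 250 × 353 mm
B5: ⌊353/2⌋ × 250 = 176 × 250 mm
B6: ⌊250/2⌋ × 176 = 125 × 176 mm
B7: ⌊176/2⌋ × 125 = 88 × 125 mm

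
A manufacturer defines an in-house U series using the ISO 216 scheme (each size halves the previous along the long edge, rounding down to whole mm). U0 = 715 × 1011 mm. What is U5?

126 × 178 mm

U1: ⌊1011/2⌋ × 715 = 505 × 715 mm
U2: ⌊715/2⌋ × 505 = 357 × 505 mm
U3: ⌊505/2⌋ × 357 = 252 × 357 mm
U4: ⌊357/2⌋ × 252 = 178 × 252 mm
U5: ⌊252/2⌋ × 178 = 126 × 178 mm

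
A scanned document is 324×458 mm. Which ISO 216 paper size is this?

C3 (324 × 458 mm)

Aspect ratio 458/324 ≈ 1.414 — close to the ISO √2 ≈ 1.414.
In the C-series (envelope sizes, between A and B): C3 = 324 × 458 mm.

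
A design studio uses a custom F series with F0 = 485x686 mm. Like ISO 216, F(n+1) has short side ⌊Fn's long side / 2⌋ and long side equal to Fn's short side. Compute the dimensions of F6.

60 × 85 mm

F1 = 343 × 485 mm (from F0 by 1 halving).
F2: ⌊485/2⌋ × 343 = 242 × 343 mm
F3: ⌊343/2⌋ × 242 = 171 × 242 mm
F4: ⌊242/2⌋ × 171 = 121 × 171 mm
F5: ⌊171/2⌋ × 121 = 85 × 121 mm
F6: ⌊121/2⌋ × 85 = 60 × 85 mm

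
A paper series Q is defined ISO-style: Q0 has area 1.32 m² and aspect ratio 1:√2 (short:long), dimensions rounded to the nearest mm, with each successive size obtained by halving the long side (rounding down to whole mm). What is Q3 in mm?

Let Q0's short side be w mm. w · w√2 = 1.32 m² = 1,320,000 mm², so w ≈ 966.1 mm and w√2 ≈ 1366.3 mm → Q0 = 966 × 1366 mm.
Q1: ⌊1366/2⌋ × 966 = 683 × 966 mm
Q2: ⌊966/2⌋ × 683 = 483 × 683 mm
Q3: ⌊683/2⌋ × 483 = 341 × 483 mm

341 × 483 mm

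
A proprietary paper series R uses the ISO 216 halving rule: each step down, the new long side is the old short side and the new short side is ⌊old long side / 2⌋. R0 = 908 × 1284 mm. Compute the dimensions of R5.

160 × 227 mm

R1 = 642 × 908 mm (from R0 by 1 halving).
R2: ⌊908/2⌋ × 642 = 454 × 642 mm
R3: ⌊642/2⌋ × 454 = 321 × 454 mm
R4: ⌊454/2⌋ × 321 = 227 × 321 mm
R5: ⌊321/2⌋ × 227 = 160 × 227 mm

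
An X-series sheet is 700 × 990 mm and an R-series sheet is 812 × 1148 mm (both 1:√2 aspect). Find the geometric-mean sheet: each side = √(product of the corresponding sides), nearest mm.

Short side: √(700 · 812) = √568400 ≈ 753.9 → 754 mm
Long side: √(990 · 1148) = √1136520 ≈ 1066.1 → 1066 mm

754 × 1066 mm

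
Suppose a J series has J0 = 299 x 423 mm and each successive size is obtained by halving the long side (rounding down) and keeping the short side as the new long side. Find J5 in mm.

J1: ⌊423/2⌋ × 299 = 211 × 299 mm
J2: ⌊299/2⌋ × 211 = 149 × 211 mm
J3: ⌊211/2⌋ × 149 = 105 × 149 mm
J4: ⌊149/2⌋ × 105 = 74 × 105 mm
J5: ⌊105/2⌋ × 74 = 52 × 74 mm

52 × 74 mm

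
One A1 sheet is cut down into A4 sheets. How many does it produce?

Each ISO step halves the sheet: 1 × A1 → 2 × A2 → 4 × A3 → 8 × A4
From A1 to A4 is 3 halving steps: 2^3 = 8.

8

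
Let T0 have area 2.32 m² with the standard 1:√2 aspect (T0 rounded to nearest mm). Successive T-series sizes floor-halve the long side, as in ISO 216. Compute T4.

320 × 452 mm

Let T0's short side be w mm. w · w√2 = 2.32 m² = 2,320,000 mm², so w ≈ 1280.8 mm and w√2 ≈ 1811.3 mm → T0 = 1281 × 1811 mm.
T1: ⌊1811/2⌋ × 1281 = 905 × 1281 mm
T2: ⌊1281/2⌋ × 905 = 640 × 905 mm
T3: ⌊905/2⌋ × 640 = 452 × 640 mm
T4: ⌊640/2⌋ × 452 = 320 × 452 mm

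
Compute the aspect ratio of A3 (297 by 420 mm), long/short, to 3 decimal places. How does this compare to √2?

1.414

420 / 297 = 1.414
Matches √2 ≈ 1.414 — the ISO 216 defining ratio.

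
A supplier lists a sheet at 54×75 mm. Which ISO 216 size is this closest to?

Aspect ratio 75/54 ≈ 1.389 (ISO target is √2 ≈ 1.414).
In the A-series (A0 area = 1 m²): A8 = 52 × 74 mm.
Off by 3 mm total — nearest standard size.

A8 (52 × 74 mm)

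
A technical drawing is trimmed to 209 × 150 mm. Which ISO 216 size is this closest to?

A5 (148 × 210 mm)

Aspect ratio 209/150 ≈ 1.393 (ISO target is √2 ≈ 1.414).
In the A-series (A0 area = 1 m²): A5 = 148 × 210 mm.
Off by 3 mm total — nearest standard size.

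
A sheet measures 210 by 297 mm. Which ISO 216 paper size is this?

Aspect ratio 297/210 ≈ 1.414 — close to the ISO √2 ≈ 1.414.
In the A-series (A0 area = 1 m²): A4 = 210 × 297 mm.

A4 (210 × 297 mm)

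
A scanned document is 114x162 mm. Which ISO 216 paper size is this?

C6 (114 × 162 mm)

Aspect ratio 162/114 ≈ 1.421 — close to the ISO √2 ≈ 1.414.
In the C-series (envelope sizes, between A and B): C6 = 114 × 162 mm.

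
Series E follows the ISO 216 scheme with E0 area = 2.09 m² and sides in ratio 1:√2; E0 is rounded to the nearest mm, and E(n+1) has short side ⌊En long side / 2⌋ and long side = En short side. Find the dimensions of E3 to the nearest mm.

429 × 608 mm

Let E0's short side be w mm. w · w√2 = 2.09 m² = 2,090,000 mm², so w ≈ 1215.7 mm and w√2 ≈ 1719.2 mm → E0 = 1216 × 1719 mm.
E1: ⌊1719/2⌋ × 1216 = 859 × 1216 mm
E2: ⌊1216/2⌋ × 859 = 608 × 859 mm
E3: ⌊859/2⌋ × 608 = 429 × 608 mm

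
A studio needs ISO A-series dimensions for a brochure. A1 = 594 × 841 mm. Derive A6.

A2: ⌊841/2⌋ × 594 = 420 × 594 mm
A3: ⌊594/2⌋ × 420 = 297 × 420 mm
A4: ⌊420/2⌋ × 297 = 210 × 297 mm
A5: ⌊297/2⌋ × 210 = 148 × 210 mm
A6: ⌊210/2⌋ × 148 = 105 × 148 mm

105 × 148 mm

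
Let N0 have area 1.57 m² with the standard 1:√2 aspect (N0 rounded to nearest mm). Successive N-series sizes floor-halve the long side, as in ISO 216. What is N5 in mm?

Let N0's short side be w mm. w · w√2 = 1.57 m² = 1,570,000 mm², so w ≈ 1053.6 mm and w√2 ≈ 1490.1 mm → N0 = 1054 × 1490 mm.
N1: ⌊1490/2⌋ × 1054 = 745 × 1054 mm
N2: ⌊1054/2⌋ × 745 = 527 × 745 mm
N3: ⌊745/2⌋ × 527 = 372 × 527 mm
N4: ⌊527/2⌋ × 372 = 263 × 372 mm
N5: ⌊372/2⌋ × 263 = 186 × 263 mm

186 × 263 mm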